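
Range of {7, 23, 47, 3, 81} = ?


Max = 81, Min = 3
Range = 81 - 3 = 78

Range = 78


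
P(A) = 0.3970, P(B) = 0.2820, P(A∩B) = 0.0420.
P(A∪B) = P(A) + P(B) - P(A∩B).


P(A∪B) = 0.3970 + 0.2820 - 0.0420
= 0.6790 - 0.0420
= 0.6370

P(A∪B) = 0.6370


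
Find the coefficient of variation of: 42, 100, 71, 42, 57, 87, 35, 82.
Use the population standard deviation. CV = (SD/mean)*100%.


Mean = 64.5000
SD = 22.5111
CV = (22.5111/64.5000)*100 = 34.9009%

CV = 34.9009%


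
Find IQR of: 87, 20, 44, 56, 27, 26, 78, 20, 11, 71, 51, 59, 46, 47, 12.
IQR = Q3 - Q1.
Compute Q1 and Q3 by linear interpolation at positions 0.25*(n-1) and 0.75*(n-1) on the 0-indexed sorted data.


Sorted: 11, 12, 20, 20, 26, 27, 44, 46, 47, 51, 56, 59, 71, 78, 87
Q1 (25th %ile) = 23.0000
Q3 (75th %ile) = 57.5000
IQR = 57.5000 - 23.0000 = 34.5000

IQR = 34.5000


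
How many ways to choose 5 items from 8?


C(8,5) = 8!/(5! × 3!)
= 40320/(120 × 6)
= 56

C(8,5) = 56


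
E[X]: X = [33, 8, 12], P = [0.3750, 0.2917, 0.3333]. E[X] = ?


E[X] = 33*0.3750 + 8*0.2917 + 12*0.3333
= 12.3750 + 2.3336 + 3.9996
= 18.7082

E[X] = 18.7082


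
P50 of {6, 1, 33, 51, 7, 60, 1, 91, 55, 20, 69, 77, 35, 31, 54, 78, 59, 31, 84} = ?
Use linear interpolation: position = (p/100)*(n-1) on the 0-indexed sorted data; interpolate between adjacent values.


Sorted: 1, 1, 6, 7, 20, 31, 31, 33, 35, 51, 54, 55, 59, 60, 69, 77, 78, 84, 91
n = 19
Index = 50/100 * 18 = 9.0000
Lower = data[9] = 51, Upper = data[10] = 54
P50 = 51 + 0*(3) = 51.0000

P50 = 51.0000


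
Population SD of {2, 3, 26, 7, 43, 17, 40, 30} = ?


Mean = 21.0000
Variance = 231.0000
SD = sqrt(231.0000) = 15.1987

SD = 15.1987


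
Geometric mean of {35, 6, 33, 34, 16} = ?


Product = 35 × 6 × 33 × 34 × 16 = 3769920
GM = 3769920^(1/5) = 20.6665

GM = 20.6665


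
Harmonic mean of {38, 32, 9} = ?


Sum of reciprocals = 1/38 + 1/32 + 1/9 = 0.168677
HM = 3/0.168677 = 17.7855

HM = 17.7855


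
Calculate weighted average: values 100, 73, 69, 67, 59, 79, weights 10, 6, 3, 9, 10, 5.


Numerator = 100*10 + 73*6 + 69*3 + 67*9 + 59*10 + 79*5 = 3233
Denominator = 10 + 6 + 3 + 9 + 10 + 5 = 43
WM = 3233/43 = 75.1860

WM = 75.1860


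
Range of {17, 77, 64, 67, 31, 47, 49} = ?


Max = 77, Min = 17
Range = 77 - 17 = 60

Range = 60


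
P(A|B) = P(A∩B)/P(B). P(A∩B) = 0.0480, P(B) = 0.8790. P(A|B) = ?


P(A|B) = 0.0480/0.8790 = 0.0546

P(A|B) = 0.0546


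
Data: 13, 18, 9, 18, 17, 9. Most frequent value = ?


Frequencies: 9:2, 13:1, 17:1, 18:2
Max frequency = 2
Mode = 9, 18

Mode = 9, 18


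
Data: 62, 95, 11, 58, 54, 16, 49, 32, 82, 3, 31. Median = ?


Sorted: 3, 11, 16, 31, 32, 49, 54, 58, 62, 82, 95
n = 11 (odd)
Middle value = 49

Median = 49


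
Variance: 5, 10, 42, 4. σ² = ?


Mean = 15.2500
Squared deviations: 105.0625, 27.5625, 715.5625, 126.5625
Sum = 974.7500
Variance = 974.7500/4 = 243.6875

Variance = 243.6875


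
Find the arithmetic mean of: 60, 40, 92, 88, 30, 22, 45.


Sum = 60 + 40 + 92 + 88 + 30 + 22 + 45 = 377
n = 7
Mean = 377/7 = 53.8571

Mean = 53.8571


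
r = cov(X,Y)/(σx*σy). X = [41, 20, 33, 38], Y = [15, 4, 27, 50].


Mean X = 33.0000, Mean Y = 24.0000
SD X = 8.031189, SD Y = 17.073371
Cov = 79.500000
r = 79.500000/(8.031189*17.073371) = 0.5798

r = 0.5798


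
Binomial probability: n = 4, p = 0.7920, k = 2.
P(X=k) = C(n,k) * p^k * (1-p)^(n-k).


C(4,2) = 6
p^2 = 0.627264
(1-p)^2 = 0.043264
P = 6 * 0.627264 * 0.043264 = 0.1628

P(X=2) = 0.1628


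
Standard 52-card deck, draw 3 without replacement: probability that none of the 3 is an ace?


P(no aces) = (48/52) × (47/51) × (46/50)
= 0.7826

P = 0.7826


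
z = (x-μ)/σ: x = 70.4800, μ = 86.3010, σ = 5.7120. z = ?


z = (70.4800 - 86.3010)/5.7120
= -15.8210/5.7120
= -2.7698

z = -2.7698


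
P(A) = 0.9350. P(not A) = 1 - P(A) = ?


P(not A) = 1 - 0.9350 = 0.0650

P(not A) = 0.0650


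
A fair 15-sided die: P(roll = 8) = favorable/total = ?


Favorable outcomes (roll = 8): 1
Total outcomes = 15
P = 1/15 = 0.0667

P = 0.0667


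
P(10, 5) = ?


P(10,5) = 10!/5!
= 3628800/120
= 30240

P(10,5) = 30240


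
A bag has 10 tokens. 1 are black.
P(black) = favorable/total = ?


P = 1/10 = 0.1000

P = 0.1000


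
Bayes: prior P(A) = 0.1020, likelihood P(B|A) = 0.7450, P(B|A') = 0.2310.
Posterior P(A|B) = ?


P(B) = P(B|A)*P(A) + P(B|A')*P(A')
= 0.7450*0.1020 + 0.2310*0.8980
= 0.075990 + 0.207438 = 0.283428
P(A|B) = 0.075990/0.283428 = 0.2681

P(A|B) = 0.2681


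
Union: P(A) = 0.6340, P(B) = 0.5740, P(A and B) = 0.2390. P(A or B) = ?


P(A∪B) = 0.6340 + 0.5740 - 0.2390
= 1.2080 - 0.2390
= 0.9690

P(A∪B) = 0.9690


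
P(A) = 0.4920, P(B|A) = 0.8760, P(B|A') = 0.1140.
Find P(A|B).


P(B) = P(B|A)*P(A) + P(B|A')*P(A')
= 0.8760*0.4920 + 0.1140*0.5080
= 0.430992 + 0.057912 = 0.488904
P(A|B) = 0.430992/0.488904 = 0.8815

P(A|B) = 0.8815


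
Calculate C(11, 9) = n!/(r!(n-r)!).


C(11,9) = 11!/(9! × 2!)
= 39916800/(362880 × 2)
= 55

C(11,9) = 55


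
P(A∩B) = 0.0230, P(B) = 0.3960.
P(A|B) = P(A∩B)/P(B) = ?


P(A|B) = 0.0230/0.3960 = 0.0581

P(A|B) = 0.0581


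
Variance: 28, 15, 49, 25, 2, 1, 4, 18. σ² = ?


Mean = 17.7500
Squared deviations: 105.0625, 7.5625, 976.5625, 52.5625, 248.0625, 280.5625, 189.0625, 0.0625
Sum = 1859.5000
Variance = 1859.5000/8 = 232.4375

Variance = 232.4375


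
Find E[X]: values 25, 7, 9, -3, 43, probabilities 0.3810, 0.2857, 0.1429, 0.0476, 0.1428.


E[X] = 25*0.3810 + 7*0.2857 + 9*0.1429 - 3*0.0476 + 43*0.1428
= 9.5250 + 1.9999 + 1.2861 - 0.1428 + 6.1404
= 18.8086

E[X] = 18.8086


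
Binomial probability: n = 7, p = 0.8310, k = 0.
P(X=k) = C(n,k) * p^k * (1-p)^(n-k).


C(7,0) = 1
p^0 = 1.000000
(1-p)^7 = 3.937376e-06
P = 1 * 1.000000 * 3.937376e-06 = 3.9374e-06

P(X=0) = 3.9374e-06


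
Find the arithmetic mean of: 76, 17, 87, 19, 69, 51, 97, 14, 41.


Sum = 76 + 17 + 87 + 19 + 69 + 51 + 97 + 14 + 41 = 471
n = 9
Mean = 471/9 = 52.3333

Mean = 52.3333


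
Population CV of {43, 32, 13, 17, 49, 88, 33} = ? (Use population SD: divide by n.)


Mean = 39.2857
SD = 23.1807
CV = (23.1807/39.2857)*100 = 59.0055%

CV = 59.0055%


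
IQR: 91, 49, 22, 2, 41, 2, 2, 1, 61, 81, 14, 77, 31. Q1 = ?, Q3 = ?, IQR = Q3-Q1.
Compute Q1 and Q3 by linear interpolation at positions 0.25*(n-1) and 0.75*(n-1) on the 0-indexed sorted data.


Sorted: 1, 2, 2, 2, 14, 22, 31, 41, 49, 61, 77, 81, 91
Q1 (25th %ile) = 2.0000
Q3 (75th %ile) = 61.0000
IQR = 61.0000 - 2.0000 = 59.0000

IQR = 59.0000


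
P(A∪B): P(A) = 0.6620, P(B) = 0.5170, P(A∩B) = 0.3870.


P(A∪B) = 0.6620 + 0.5170 - 0.3870
= 1.1790 - 0.3870
= 0.7920

P(A∪B) = 0.7920


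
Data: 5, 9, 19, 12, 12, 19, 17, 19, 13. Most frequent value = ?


Frequencies: 5:1, 9:1, 12:2, 13:1, 17:1, 19:3
Max frequency = 3
Mode = 19

Mode = 19


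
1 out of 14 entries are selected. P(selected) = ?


P = 1/14 = 0.0714

P = 0.0714


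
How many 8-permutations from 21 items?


P(21,8) = 21!/13!
= 51090942171709440000/6227020800
= 8204716800

P(21,8) = 8204716800


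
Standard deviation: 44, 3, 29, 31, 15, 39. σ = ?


Mean = 26.8333
Variance = 195.4722
SD = sqrt(195.4722) = 13.9811

SD = 13.9811


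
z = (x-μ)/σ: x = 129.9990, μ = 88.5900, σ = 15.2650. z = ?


z = (129.9990 - 88.5900)/15.2650
= 41.4090/15.2650
= 2.7127

z = 2.7127


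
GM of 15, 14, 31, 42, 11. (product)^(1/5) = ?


Product = 15 × 14 × 31 × 42 × 11 = 3007620
GM = 3007620^(1/5) = 19.7535

GM = 19.7535


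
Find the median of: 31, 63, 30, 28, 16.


Sorted: 16, 28, 30, 31, 63
n = 5 (odd)
Middle value = 30

Median = 30


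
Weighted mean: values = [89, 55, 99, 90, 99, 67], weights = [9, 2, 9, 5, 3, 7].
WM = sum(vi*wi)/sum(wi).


Numerator = 89*9 + 55*2 + 99*9 + 90*5 + 99*3 + 67*7 = 3018
Denominator = 9 + 2 + 9 + 5 + 3 + 7 = 35
WM = 3018/35 = 86.2286

WM = 86.2286


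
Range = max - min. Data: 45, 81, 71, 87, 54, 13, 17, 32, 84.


Max = 87, Min = 13
Range = 87 - 13 = 74

Range = 74


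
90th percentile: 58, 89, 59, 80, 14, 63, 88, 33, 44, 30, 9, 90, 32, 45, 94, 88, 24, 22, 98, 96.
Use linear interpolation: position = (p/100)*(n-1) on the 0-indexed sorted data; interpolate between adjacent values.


Sorted: 9, 14, 22, 24, 30, 32, 33, 44, 45, 58, 59, 63, 80, 88, 88, 89, 90, 94, 96, 98
n = 20
Index = 90/100 * 19 = 17.1000
Lower = data[17] = 94, Upper = data[18] = 96
P90 = 94 + 0.1000*(2) = 94.2000

P90 = 94.2000


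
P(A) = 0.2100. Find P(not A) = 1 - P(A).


P(not A) = 1 - 0.2100 = 0.7900

P(not A) = 0.7900


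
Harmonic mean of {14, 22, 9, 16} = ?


Sum of reciprocals = 1/14 + 1/22 + 1/9 + 1/16 = 0.290494
HM = 4/0.290494 = 13.7696

HM = 13.7696


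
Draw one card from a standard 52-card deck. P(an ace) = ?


4 aces in 52 cards
P = 4/52 = 0.0769

P = 0.0769


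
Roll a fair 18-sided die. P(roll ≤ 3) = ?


Favorable outcomes (roll ≤ 3): 3
Total outcomes = 18
P = 3/18 = 0.1667

P = 0.1667


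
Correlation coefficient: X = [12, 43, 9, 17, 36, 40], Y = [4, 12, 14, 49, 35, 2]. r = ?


Mean X = 26.1667, Mean Y = 19.3333
SD X = 13.849388, SD Y = 17.045690
Cov = -28.722222
r = -28.722222/(13.849388*17.045690) = -0.1217

r = -0.1217


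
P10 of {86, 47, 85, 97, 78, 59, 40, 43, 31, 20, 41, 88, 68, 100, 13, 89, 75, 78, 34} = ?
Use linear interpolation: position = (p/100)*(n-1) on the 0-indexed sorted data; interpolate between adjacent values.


Sorted: 13, 20, 31, 34, 40, 41, 43, 47, 59, 68, 75, 78, 78, 85, 86, 88, 89, 97, 100
n = 19
Index = 10/100 * 18 = 1.8000
Lower = data[1] = 20, Upper = data[2] = 31
P10 = 20 + 0.8000*(11) = 28.8000

P10 = 28.8000


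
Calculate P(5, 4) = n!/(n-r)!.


P(5,4) = 5!/1!
= 120/1
= 120

P(5,4) = 120


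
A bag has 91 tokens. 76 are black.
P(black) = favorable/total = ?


P = 76/91 = 0.8352

P = 0.8352


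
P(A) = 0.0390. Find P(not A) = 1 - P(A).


P(not A) = 1 - 0.0390 = 0.9610

P(not A) = 0.9610


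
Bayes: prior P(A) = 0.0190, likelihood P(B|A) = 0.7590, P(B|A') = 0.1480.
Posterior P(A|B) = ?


P(B) = P(B|A)*P(A) + P(B|A')*P(A')
= 0.7590*0.0190 + 0.1480*0.9810
= 0.014421 + 0.145188 = 0.159609
P(A|B) = 0.014421/0.159609 = 0.0904

P(A|B) = 0.0904


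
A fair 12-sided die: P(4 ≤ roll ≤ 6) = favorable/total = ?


Favorable outcomes (4 ≤ roll ≤ 6): 3
Total outcomes = 12
P = 3/12 = 0.2500

P = 0.2500


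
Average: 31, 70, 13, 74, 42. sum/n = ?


Sum = 31 + 70 + 13 + 74 + 42 = 230
n = 5
Mean = 230/5 = 46.0000

Mean = 46.0000


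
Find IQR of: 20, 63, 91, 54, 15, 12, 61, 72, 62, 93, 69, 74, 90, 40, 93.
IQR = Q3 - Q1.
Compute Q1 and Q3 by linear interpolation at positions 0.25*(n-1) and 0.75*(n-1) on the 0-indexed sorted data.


Sorted: 12, 15, 20, 40, 54, 61, 62, 63, 69, 72, 74, 90, 91, 93, 93
Q1 (25th %ile) = 47.0000
Q3 (75th %ile) = 82.0000
IQR = 82.0000 - 47.0000 = 35.0000

IQR = 35.0000


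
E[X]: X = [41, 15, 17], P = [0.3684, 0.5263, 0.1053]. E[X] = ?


E[X] = 41*0.3684 + 15*0.5263 + 17*0.1053
= 15.1044 + 7.8945 + 1.7901
= 24.7890

E[X] = 24.7890


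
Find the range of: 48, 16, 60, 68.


Max = 68, Min = 16
Range = 68 - 16 = 52

Range = 52


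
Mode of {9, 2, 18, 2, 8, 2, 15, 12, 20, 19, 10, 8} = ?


Frequencies: 2:3, 8:2, 9:1, 10:1, 12:1, 15:1, 18:1, 19:1, 20:1
Max frequency = 3
Mode = 2

Mode = 2


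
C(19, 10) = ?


C(19,10) = 19!/(10! × 9!)
= 121645100408832000/(3628800 × 362880)
= 92378

C(19,10) = 92378


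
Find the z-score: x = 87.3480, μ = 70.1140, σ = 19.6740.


z = (87.3480 - 70.1140)/19.6740
= 17.2340/19.6740
= 0.8760

z = 0.8760


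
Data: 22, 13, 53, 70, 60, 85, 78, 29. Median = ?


Sorted: 13, 22, 29, 53, 60, 70, 78, 85
n = 8 (even)
Middle values: 53 and 60
Median = (53+60)/2 = 56.5000

Median = 56.5000


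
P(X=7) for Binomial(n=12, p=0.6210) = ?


C(12,7) = 792
p^7 = 0.035616
(1-p)^5 = 0.007820
P = 792 * 0.035616 * 0.007820 = 0.2206

P(X=7) = 0.2206


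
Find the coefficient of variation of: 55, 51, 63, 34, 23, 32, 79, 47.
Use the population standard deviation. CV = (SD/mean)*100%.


Mean = 48.0000
SD = 17.0367
CV = (17.0367/48.0000)*100 = 35.4932%

CV = 35.4932%


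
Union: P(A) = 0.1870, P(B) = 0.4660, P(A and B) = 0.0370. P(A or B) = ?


P(A∪B) = 0.1870 + 0.4660 - 0.0370
= 0.6530 - 0.0370
= 0.6160

P(A∪B) = 0.6160


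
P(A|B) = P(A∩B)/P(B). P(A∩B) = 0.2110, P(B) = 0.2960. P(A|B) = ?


P(A|B) = 0.2110/0.2960 = 0.7128

P(A|B) = 0.7128


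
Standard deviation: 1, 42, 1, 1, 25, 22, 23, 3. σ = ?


Mean = 14.7500
Variance = 209.1875
SD = sqrt(209.1875) = 14.4633

SD = 14.4633


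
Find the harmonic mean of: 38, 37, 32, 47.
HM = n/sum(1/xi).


Sum of reciprocals = 1/38 + 1/37 + 1/32 + 1/47 = 0.105869
HM = 4/0.105869 = 37.7824

HM = 37.7824


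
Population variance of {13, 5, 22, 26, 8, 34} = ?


Mean = 18.0000
Squared deviations: 25.0000, 169.0000, 16.0000, 64.0000, 100.0000, 256.0000
Sum = 630.0000
Variance = 630.0000/6 = 105.0000

Variance = 105.0000


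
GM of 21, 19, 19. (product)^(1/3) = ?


Product = 21 × 19 × 19 = 7581
GM = 7581^(1/3) = 19.6446

GM = 19.6446


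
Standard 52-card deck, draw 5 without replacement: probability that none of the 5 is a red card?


P(no red cards) = (26/52) × (25/51) × (24/50) × (23/49) × (22/48)
= 0.0253

P = 0.0253


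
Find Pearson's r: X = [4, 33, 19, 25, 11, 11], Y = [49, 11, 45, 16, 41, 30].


Mean X = 17.1667, Mean Y = 32.0000
SD X = 9.702520, SD Y = 14.375906
Cov = -116.833333
r = -116.833333/(9.702520*14.375906) = -0.8376

r = -0.8376


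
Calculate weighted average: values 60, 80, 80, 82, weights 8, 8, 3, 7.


Numerator = 60*8 + 80*8 + 80*3 + 82*7 = 1934
Denominator = 8 + 8 + 3 + 7 = 26
WM = 1934/26 = 74.3846

WM = 74.3846


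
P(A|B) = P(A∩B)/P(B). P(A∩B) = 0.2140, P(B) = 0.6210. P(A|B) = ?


P(A|B) = 0.2140/0.6210 = 0.3446

P(A|B) = 0.3446


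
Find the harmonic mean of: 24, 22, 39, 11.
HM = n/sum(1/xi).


Sum of reciprocals = 1/24 + 1/22 + 1/39 + 1/11 = 0.203671
HM = 4/0.203671 = 19.6395

HM = 19.6395


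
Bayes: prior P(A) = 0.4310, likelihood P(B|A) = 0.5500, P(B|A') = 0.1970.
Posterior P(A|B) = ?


P(B) = P(B|A)*P(A) + P(B|A')*P(A')
= 0.5500*0.4310 + 0.1970*0.5690
= 0.237050 + 0.112093 = 0.349143
P(A|B) = 0.237050/0.349143 = 0.6789

P(A|B) = 0.6789


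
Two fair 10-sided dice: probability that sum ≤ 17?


Total outcomes = 10×10 = 100
Favorable (sum ≤ 17): 94
P = 94/100 = 0.9400

P = 0.9400


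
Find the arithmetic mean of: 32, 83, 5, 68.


Sum = 32 + 83 + 5 + 68 = 188
n = 4
Mean = 188/4 = 47.0000

Mean = 47.0000


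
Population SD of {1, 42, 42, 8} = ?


Mean = 23.2500
Variance = 357.6875
SD = sqrt(357.6875) = 18.9126

SD = 18.9126


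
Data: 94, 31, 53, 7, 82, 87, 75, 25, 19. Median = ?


Sorted: 7, 19, 25, 31, 53, 75, 82, 87, 94
n = 9 (odd)
Middle value = 53

Median = 53


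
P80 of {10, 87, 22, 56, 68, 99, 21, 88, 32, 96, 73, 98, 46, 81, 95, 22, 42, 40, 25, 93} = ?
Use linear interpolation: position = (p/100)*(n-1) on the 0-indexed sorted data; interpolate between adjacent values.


Sorted: 10, 21, 22, 22, 25, 32, 40, 42, 46, 56, 68, 73, 81, 87, 88, 93, 95, 96, 98, 99
n = 20
Index = 80/100 * 19 = 15.2000
Lower = data[15] = 93, Upper = data[16] = 95
P80 = 93 + 0.2000*(2) = 93.4000

P80 = 93.4000


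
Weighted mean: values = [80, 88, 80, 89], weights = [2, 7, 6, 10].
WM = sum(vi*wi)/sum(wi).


Numerator = 80*2 + 88*7 + 80*6 + 89*10 = 2146
Denominator = 2 + 7 + 6 + 10 = 25
WM = 2146/25 = 85.8400

WM = 85.8400


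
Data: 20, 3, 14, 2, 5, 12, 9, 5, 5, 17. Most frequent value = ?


Frequencies: 2:1, 3:1, 5:3, 9:1, 12:1, 14:1, 17:1, 20:1
Max frequency = 3
Mode = 5

Mode = 5


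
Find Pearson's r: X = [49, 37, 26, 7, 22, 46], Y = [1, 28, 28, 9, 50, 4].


Mean X = 31.1667, Mean Y = 20.0000
SD X = 14.530619, SD Y = 17.156146
Cov = -96.666667
r = -96.666667/(14.530619*17.156146) = -0.3878

r = -0.3878


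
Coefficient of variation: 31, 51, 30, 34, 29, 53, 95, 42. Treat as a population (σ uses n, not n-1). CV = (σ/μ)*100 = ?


Mean = 45.6250
SD = 20.6273
CV = (20.6273/45.6250)*100 = 45.2105%

CV = 45.2105%


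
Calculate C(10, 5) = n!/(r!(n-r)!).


C(10,5) = 10!/(5! × 5!)
= 3628800/(120 × 120)
= 252

C(10,5) = 252


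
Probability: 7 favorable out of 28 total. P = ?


P = 7/28 = 0.2500

P = 0.2500


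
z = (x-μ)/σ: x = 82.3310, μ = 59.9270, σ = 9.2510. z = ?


z = (82.3310 - 59.9270)/9.2510
= 22.4040/9.2510
= 2.4218

z = 2.4218


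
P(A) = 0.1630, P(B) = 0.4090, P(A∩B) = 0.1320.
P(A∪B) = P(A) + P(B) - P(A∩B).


P(A∪B) = 0.1630 + 0.4090 - 0.1320
= 0.5720 - 0.1320
= 0.4400

P(A∪B) = 0.4400


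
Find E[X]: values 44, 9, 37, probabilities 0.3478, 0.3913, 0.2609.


E[X] = 44*0.3478 + 9*0.3913 + 37*0.2609
= 15.3032 + 3.5217 + 9.6533
= 28.4782

E[X] = 28.4782


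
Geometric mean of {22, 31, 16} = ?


Product = 22 × 31 × 16 = 10912
GM = 10912^(1/3) = 22.1803

GM = 22.1803


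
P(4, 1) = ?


P(4,1) = 4!/3!
= 24/6
= 4

P(4,1) = 4


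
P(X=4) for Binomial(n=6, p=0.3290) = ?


C(6,4) = 15
p^4 = 0.011716
(1-p)^2 = 0.450241
P = 15 * 0.011716 * 0.450241 = 0.0791

P(X=4) = 0.0791


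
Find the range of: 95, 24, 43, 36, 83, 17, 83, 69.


Max = 95, Min = 17
Range = 95 - 17 = 78

Range = 78


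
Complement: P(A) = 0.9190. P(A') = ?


P(not A) = 1 - 0.9190 = 0.0810

P(not A) = 0.0810


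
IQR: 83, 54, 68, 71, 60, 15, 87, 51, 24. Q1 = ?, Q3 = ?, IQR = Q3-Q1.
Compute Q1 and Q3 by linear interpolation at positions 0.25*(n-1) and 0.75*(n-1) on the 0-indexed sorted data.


Sorted: 15, 24, 51, 54, 60, 68, 71, 83, 87
Q1 (25th %ile) = 51.0000
Q3 (75th %ile) = 71.0000
IQR = 71.0000 - 51.0000 = 20.0000

IQR = 20.0000


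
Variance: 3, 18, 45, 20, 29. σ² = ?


Mean = 23.0000
Squared deviations: 400.0000, 25.0000, 484.0000, 9.0000, 36.0000
Sum = 954.0000
Variance = 954.0000/5 = 190.8000

Variance = 190.8000


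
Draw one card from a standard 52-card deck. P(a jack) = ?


4 jacks in 52 cards
P = 4/52 = 0.0769

P = 0.0769


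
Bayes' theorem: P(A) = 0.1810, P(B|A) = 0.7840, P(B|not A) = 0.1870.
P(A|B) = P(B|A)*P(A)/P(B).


P(B) = P(B|A)*P(A) + P(B|A')*P(A')
= 0.7840*0.1810 + 0.1870*0.8190
= 0.141904 + 0.153153 = 0.295057
P(A|B) = 0.141904/0.295057 = 0.4809

P(A|B) = 0.4809


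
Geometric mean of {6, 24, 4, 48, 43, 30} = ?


Product = 6 × 24 × 4 × 48 × 43 × 30 = 35665920
GM = 35665920^(1/6) = 18.1430

GM = 18.1430


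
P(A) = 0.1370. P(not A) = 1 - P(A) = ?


P(not A) = 1 - 0.1370 = 0.8630

P(not A) = 0.8630


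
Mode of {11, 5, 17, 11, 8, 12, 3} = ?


Frequencies: 3:1, 5:1, 8:1, 11:2, 12:1, 17:1
Max frequency = 2
Mode = 11

Mode = 11


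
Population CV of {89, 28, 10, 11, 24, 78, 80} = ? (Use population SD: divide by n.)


Mean = 45.7143
SD = 32.4201
CV = (32.4201/45.7143)*100 = 70.9189%

CV = 70.9189%


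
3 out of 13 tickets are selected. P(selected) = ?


P = 3/13 = 0.2308

P = 0.2308


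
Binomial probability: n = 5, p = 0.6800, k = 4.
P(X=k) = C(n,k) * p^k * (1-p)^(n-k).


C(5,4) = 5
p^4 = 0.213814
(1-p)^1 = 0.320000
P = 5 * 0.213814 * 0.320000 = 0.3421

P(X=4) = 0.3421


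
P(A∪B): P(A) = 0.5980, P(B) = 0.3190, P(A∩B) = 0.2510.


P(A∪B) = 0.5980 + 0.3190 - 0.2510
= 0.9170 - 0.2510
= 0.6660

P(A∪B) = 0.6660


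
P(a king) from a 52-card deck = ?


4 kings in 52 cards
P = 4/52 = 0.0769

P = 0.0769


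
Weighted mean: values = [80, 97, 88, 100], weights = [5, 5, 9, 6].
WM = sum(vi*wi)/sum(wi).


Numerator = 80*5 + 97*5 + 88*9 + 100*6 = 2277
Denominator = 5 + 5 + 9 + 6 = 25
WM = 2277/25 = 91.0800

WM = 91.0800


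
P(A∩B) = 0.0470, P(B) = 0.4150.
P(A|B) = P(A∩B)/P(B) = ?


P(A|B) = 0.0470/0.4150 = 0.1133

P(A|B) = 0.1133


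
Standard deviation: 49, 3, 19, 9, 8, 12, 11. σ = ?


Mean = 15.8571
Variance = 202.9796
SD = sqrt(202.9796) = 14.2471

SD = 14.2471


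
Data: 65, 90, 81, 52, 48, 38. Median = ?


Sorted: 38, 48, 52, 65, 81, 90
n = 6 (even)
Middle values: 52 and 65
Median = (52+65)/2 = 58.5000

Median = 58.5000


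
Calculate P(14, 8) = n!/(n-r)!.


P(14,8) = 14!/6!
= 87178291200/720
= 121080960

P(14,8) = 121080960


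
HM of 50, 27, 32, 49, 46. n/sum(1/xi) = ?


Sum of reciprocals = 1/50 + 1/27 + 1/32 + 1/49 + 1/46 = 0.130434
HM = 5/0.130434 = 38.3335

HM = 38.3335


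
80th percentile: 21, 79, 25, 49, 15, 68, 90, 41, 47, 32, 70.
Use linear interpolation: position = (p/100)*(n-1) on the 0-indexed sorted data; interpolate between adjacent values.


Sorted: 15, 21, 25, 32, 41, 47, 49, 68, 70, 79, 90
n = 11
Index = 80/100 * 10 = 8.0000
Lower = data[8] = 70, Upper = data[9] = 79
P80 = 70 + 0*(9) = 70.0000

P80 = 70.0000


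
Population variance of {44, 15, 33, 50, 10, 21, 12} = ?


Mean = 26.4286
Squared deviations: 308.7551, 130.6122, 43.1837, 555.6122, 269.8980, 29.4694, 208.1837
Sum = 1545.7143
Variance = 1545.7143/7 = 220.8163

Variance = 220.8163


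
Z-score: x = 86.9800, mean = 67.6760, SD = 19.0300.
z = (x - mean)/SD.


z = (86.9800 - 67.6760)/19.0300
= 19.3040/19.0300
= 1.0144

z = 1.0144


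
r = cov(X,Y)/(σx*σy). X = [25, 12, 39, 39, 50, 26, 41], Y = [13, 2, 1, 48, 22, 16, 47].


Mean X = 33.1429, Mean Y = 21.2857
SD X = 11.825258, SD Y = 17.950044
Cov = 109.244898
r = 109.244898/(11.825258*17.950044) = 0.5147

r = 0.5147


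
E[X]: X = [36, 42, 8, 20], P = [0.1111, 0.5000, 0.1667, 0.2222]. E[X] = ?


E[X] = 36*0.1111 + 42*0.5000 + 8*0.1667 + 20*0.2222
= 3.9996 + 21.0000 + 1.3336 + 4.4440
= 30.7772

E[X] = 30.7772


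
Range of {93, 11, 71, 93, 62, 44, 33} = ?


Max = 93, Min = 11
Range = 93 - 11 = 82

Range = 82


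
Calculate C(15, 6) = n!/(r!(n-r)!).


C(15,6) = 15!/(6! × 9!)
= 1307674368000/(720 × 362880)
= 5005

C(15,6) = 5005


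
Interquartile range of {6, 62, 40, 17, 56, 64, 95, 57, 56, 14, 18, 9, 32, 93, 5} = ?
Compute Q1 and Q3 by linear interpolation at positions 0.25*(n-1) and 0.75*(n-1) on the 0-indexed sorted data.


Sorted: 5, 6, 9, 14, 17, 18, 32, 40, 56, 56, 57, 62, 64, 93, 95
Q1 (25th %ile) = 15.5000
Q3 (75th %ile) = 59.5000
IQR = 59.5000 - 15.5000 = 44.0000

IQR = 44.0000


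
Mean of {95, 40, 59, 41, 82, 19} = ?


Sum = 95 + 40 + 59 + 41 + 82 + 19 = 336
n = 6
Mean = 336/6 = 56.0000

Mean = 56.0000


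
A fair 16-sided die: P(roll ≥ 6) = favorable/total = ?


Favorable outcomes (roll ≥ 6): 11
Total outcomes = 16
P = 11/16 = 0.6875

P = 0.6875


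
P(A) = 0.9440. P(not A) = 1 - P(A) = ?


P(not A) = 1 - 0.9440 = 0.0560

P(not A) = 0.0560


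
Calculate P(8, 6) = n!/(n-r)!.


P(8,6) = 8!/2!
= 40320/2
= 20160

P(8,6) = 20160


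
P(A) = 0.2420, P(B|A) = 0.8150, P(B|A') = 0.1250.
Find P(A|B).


P(B) = P(B|A)*P(A) + P(B|A')*P(A')
= 0.8150*0.2420 + 0.1250*0.7580
= 0.197230 + 0.094750 = 0.291980
P(A|B) = 0.197230/0.291980 = 0.6755

P(A|B) = 0.6755


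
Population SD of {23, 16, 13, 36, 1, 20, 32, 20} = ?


Mean = 20.1250
Variance = 104.3594
SD = sqrt(104.3594) = 10.2156

SD = 10.2156


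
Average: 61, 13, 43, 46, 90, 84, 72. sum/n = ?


Sum = 61 + 13 + 43 + 46 + 90 + 84 + 72 = 409
n = 7
Mean = 409/7 = 58.4286

Mean = 58.4286


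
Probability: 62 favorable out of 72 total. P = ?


P = 62/72 = 0.8611

P = 0.8611


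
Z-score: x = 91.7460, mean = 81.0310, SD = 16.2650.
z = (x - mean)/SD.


z = (91.7460 - 81.0310)/16.2650
= 10.7150/16.2650
= 0.6588

z = 0.6588


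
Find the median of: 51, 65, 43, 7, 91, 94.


Sorted: 7, 43, 51, 65, 91, 94
n = 6 (even)
Middle values: 51 and 65
Median = (51+65)/2 = 58.0000

Median = 58.0000


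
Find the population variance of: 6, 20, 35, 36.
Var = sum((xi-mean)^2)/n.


Mean = 24.2500
Squared deviations: 333.0625, 18.0625, 115.5625, 138.0625
Sum = 604.7500
Variance = 604.7500/4 = 151.1875

Variance = 151.1875


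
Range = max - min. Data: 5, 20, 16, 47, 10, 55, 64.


Max = 64, Min = 5
Range = 64 - 5 = 59

Range = 59


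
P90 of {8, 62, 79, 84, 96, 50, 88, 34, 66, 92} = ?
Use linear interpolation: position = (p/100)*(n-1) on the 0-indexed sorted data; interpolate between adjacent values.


Sorted: 8, 34, 50, 62, 66, 79, 84, 88, 92, 96
n = 10
Index = 90/100 * 9 = 8.1000
Lower = data[8] = 92, Upper = data[9] = 96
P90 = 92 + 0.1000*(4) = 92.4000

P90 = 92.4000


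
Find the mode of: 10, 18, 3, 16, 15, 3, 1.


Frequencies: 1:1, 3:2, 10:1, 15:1, 16:1, 18:1
Max frequency = 2
Mode = 3

Mode = 3


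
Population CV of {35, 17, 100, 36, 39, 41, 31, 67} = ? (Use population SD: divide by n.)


Mean = 45.7500
SD = 24.2835
CV = (24.2835/45.7500)*100 = 53.0786%

CV = 53.0786%


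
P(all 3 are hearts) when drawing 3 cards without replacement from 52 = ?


P(all hearts) = (13/52) × (12/51) × (11/50)
= 0.0129

P = 0.0129


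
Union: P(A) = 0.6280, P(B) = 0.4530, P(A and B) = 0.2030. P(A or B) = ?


P(A∪B) = 0.6280 + 0.4530 - 0.2030
= 1.0810 - 0.2030
= 0.8780

P(A∪B) = 0.8780


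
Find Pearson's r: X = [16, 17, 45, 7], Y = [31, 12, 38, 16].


Mean X = 21.2500, Mean Y = 24.2500
SD X = 14.254385, SD Y = 10.638961
Cov = 115.187500
r = 115.187500/(14.254385*10.638961) = 0.7596

r = 0.7596


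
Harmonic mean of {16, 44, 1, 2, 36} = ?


Sum of reciprocals = 1/16 + 1/44 + 1/1 + 1/2 + 1/36 = 1.613005
HM = 5/1.613005 = 3.0998

HM = 3.0998


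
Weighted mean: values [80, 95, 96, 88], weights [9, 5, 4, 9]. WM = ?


Numerator = 80*9 + 95*5 + 96*4 + 88*9 = 2371
Denominator = 9 + 5 + 4 + 9 = 27
WM = 2371/27 = 87.8148

WM = 87.8148


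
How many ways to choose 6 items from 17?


C(17,6) = 17!/(6! × 11!)
= 355687428096000/(720 × 39916800)
= 12376

C(17,6) = 12376


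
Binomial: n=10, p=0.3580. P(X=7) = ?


C(10,7) = 120
p^7 = 0.000754
(1-p)^3 = 0.264609
P = 120 * 0.000754 * 0.264609 = 0.0239

P(X=7) = 0.0239


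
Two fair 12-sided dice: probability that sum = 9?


Total outcomes = 12×12 = 144
Favorable (sum = 9): 8
P = 8/144 = 0.0556

P = 0.0556


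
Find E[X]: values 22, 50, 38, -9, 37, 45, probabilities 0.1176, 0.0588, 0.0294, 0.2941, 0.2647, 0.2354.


E[X] = 22*0.1176 + 50*0.0588 + 38*0.0294 - 9*0.2941 + 37*0.2647 + 45*0.2354
= 2.5872 + 2.9400 + 1.1172 - 2.6469 + 9.7939 + 10.5930
= 24.3844

E[X] = 24.3844


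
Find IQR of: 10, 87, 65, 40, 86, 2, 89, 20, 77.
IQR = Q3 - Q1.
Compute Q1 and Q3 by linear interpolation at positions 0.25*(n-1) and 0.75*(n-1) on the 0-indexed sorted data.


Sorted: 2, 10, 20, 40, 65, 77, 86, 87, 89
Q1 (25th %ile) = 20.0000
Q3 (75th %ile) = 86.0000
IQR = 86.0000 - 20.0000 = 66.0000

IQR = 66.0000


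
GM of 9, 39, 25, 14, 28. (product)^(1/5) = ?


Product = 9 × 39 × 25 × 14 × 28 = 3439800
GM = 3439800^(1/5) = 20.2911

GM = 20.2911


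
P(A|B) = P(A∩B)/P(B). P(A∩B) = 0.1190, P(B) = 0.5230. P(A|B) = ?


P(A|B) = 0.1190/0.5230 = 0.2275

P(A|B) = 0.2275


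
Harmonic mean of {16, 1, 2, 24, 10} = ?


Sum of reciprocals = 1/16 + 1/1 + 1/2 + 1/24 + 1/10 = 1.704167
HM = 5/1.704167 = 2.9340

HM = 2.9340


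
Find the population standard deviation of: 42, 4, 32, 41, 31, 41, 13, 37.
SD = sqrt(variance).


Mean = 30.1250
Variance = 175.6094
SD = sqrt(175.6094) = 13.2518

SD = 13.2518


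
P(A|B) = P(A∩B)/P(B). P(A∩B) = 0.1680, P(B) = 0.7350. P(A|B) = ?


P(A|B) = 0.1680/0.7350 = 0.2286

P(A|B) = 0.2286


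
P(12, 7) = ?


P(12,7) = 12!/5!
= 479001600/120
= 3991680

P(12,7) = 3991680


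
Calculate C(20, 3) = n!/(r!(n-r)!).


C(20,3) = 20!/(3! × 17!)
= 2432902008176640000/(6 × 355687428096000)
= 1140

C(20,3) = 1140


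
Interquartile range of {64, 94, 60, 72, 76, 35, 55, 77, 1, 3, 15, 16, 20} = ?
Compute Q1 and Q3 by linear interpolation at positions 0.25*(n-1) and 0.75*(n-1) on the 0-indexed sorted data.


Sorted: 1, 3, 15, 16, 20, 35, 55, 60, 64, 72, 76, 77, 94
Q1 (25th %ile) = 16.0000
Q3 (75th %ile) = 72.0000
IQR = 72.0000 - 16.0000 = 56.0000

IQR = 56.0000


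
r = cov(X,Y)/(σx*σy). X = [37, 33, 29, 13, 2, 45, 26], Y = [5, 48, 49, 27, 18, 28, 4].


Mean X = 26.4286, Mean Y = 25.5714
SD X = 13.542074, SD Y = 16.927215
Cov = 30.040816
r = 30.040816/(13.542074*16.927215) = 0.1311

r = 0.1311


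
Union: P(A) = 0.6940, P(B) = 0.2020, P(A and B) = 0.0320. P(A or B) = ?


P(A∪B) = 0.6940 + 0.2020 - 0.0320
= 0.8960 - 0.0320
= 0.8640

P(A∪B) = 0.8640


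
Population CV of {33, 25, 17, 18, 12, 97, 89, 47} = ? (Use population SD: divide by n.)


Mean = 42.2500
SD = 31.0836
CV = (31.0836/42.2500)*100 = 73.5705%

CV = 73.5705%


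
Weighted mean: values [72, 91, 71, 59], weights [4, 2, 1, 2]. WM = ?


Numerator = 72*4 + 91*2 + 71*1 + 59*2 = 659
Denominator = 4 + 2 + 1 + 2 = 9
WM = 659/9 = 73.2222

WM = 73.2222


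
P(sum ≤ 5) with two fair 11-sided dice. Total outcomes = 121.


Total outcomes = 11×11 = 121
Favorable (sum ≤ 5): 10
P = 10/121 = 0.0826

P = 0.0826


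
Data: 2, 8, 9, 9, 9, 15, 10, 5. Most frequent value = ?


Frequencies: 2:1, 5:1, 8:1, 9:3, 10:1, 15:1
Max frequency = 3
Mode = 9

Mode = 9


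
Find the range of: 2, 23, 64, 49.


Max = 64, Min = 2
Range = 64 - 2 = 62

Range = 62


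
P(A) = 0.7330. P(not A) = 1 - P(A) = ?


P(not A) = 1 - 0.7330 = 0.2670

P(not A) = 0.2670


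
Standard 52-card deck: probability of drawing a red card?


26 red cards in 52 cards
P = 26/52 = 0.5000

P = 0.5000


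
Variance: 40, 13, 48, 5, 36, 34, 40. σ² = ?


Mean = 30.8571
Squared deviations: 83.5918, 318.8776, 293.8776, 668.5918, 26.4490, 9.8776, 83.5918
Sum = 1484.8571
Variance = 1484.8571/7 = 212.1224

Variance = 212.1224


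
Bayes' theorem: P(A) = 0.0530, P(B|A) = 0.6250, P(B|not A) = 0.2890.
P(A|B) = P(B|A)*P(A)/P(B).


P(B) = P(B|A)*P(A) + P(B|A')*P(A')
= 0.6250*0.0530 + 0.2890*0.9470
= 0.033125 + 0.273683 = 0.306808
P(A|B) = 0.033125/0.306808 = 0.1080

P(A|B) = 0.1080


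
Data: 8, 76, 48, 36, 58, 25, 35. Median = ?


Sorted: 8, 25, 35, 36, 48, 58, 76
n = 7 (odd)
Middle value = 36

Median = 36


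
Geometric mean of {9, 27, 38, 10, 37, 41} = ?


Product = 9 × 27 × 38 × 10 × 37 × 41 = 140079780
GM = 140079780^(1/6) = 22.7892

GM = 22.7892


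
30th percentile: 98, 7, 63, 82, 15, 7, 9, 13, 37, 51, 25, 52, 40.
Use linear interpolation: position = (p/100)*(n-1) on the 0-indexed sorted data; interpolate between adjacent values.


Sorted: 7, 7, 9, 13, 15, 25, 37, 40, 51, 52, 63, 82, 98
n = 13
Index = 30/100 * 12 = 3.6000
Lower = data[3] = 13, Upper = data[4] = 15
P30 = 13 + 0.6000*(2) = 14.2000

P30 = 14.2000


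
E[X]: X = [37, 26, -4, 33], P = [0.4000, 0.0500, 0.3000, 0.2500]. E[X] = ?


E[X] = 37*0.4000 + 26*0.0500 - 4*0.3000 + 33*0.2500
= 14.8000 + 1.3000 - 1.2000 + 8.2500
= 23.1500

E[X] = 23.1500


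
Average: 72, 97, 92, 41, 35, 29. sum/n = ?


Sum = 72 + 97 + 92 + 41 + 35 + 29 = 366
n = 6
Mean = 366/6 = 61.0000

Mean = 61.0000


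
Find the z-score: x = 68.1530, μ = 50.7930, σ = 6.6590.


z = (68.1530 - 50.7930)/6.6590
= 17.3600/6.6590
= 2.6070

z = 2.6070


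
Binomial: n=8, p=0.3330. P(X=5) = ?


C(8,5) = 56
p^5 = 0.004095
(1-p)^3 = 0.296741
P = 56 * 0.004095 * 0.296741 = 0.0680

P(X=5) = 0.0680


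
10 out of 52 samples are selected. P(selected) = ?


P = 10/52 = 0.1923

P = 0.1923


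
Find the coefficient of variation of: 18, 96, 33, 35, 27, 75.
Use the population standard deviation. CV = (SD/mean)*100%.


Mean = 47.3333
SD = 28.1819
CV = (28.1819/47.3333)*100 = 59.5393%

CV = 59.5393%


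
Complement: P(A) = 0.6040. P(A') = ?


P(not A) = 1 - 0.6040 = 0.3960

P(not A) = 0.3960


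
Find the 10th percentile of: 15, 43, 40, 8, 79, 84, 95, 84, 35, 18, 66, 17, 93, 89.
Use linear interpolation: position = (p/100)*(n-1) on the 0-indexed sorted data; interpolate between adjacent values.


Sorted: 8, 15, 17, 18, 35, 40, 43, 66, 79, 84, 84, 89, 93, 95
n = 14
Index = 10/100 * 13 = 1.3000
Lower = data[1] = 15, Upper = data[2] = 17
P10 = 15 + 0.3000*(2) = 15.6000

P10 = 15.6000


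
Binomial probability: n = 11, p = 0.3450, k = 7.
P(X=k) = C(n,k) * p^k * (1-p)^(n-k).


C(11,7) = 330
p^7 = 0.000582
(1-p)^4 = 0.184062
P = 330 * 0.000582 * 0.184062 = 0.0353

P(X=7) = 0.0353


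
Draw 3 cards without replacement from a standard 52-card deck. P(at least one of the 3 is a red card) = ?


P(at least one) = 1 - P(none)
P(none) = (26/52) × (25/51) × (24/50) = 0.117647
P(at least one) = 1 - 0.117647 = 0.8824

P = 0.8824


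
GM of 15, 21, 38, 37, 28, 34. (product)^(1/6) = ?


Product = 15 × 21 × 38 × 37 × 28 × 34 = 421631280
GM = 421631280^(1/6) = 27.3835

GM = 27.3835


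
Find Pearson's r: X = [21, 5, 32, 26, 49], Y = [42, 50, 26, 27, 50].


Mean X = 26.6000, Mean Y = 39.0000
SD X = 14.347125, SD Y = 10.620734
Cov = -14.200000
r = -14.200000/(14.347125*10.620734) = -0.0932

r = -0.0932


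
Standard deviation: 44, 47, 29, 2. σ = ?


Mean = 30.5000
Variance = 317.2500
SD = sqrt(317.2500) = 17.8115

SD = 17.8115


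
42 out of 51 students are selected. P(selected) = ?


P = 42/51 = 0.8235

P = 0.8235


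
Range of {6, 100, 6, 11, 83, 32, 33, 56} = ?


Max = 100, Min = 6
Range = 100 - 6 = 94

Range = 94


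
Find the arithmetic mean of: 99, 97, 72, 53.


Sum = 99 + 97 + 72 + 53 = 321
n = 4
Mean = 321/4 = 80.2500

Mean = 80.2500


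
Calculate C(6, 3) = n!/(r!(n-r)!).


C(6,3) = 6!/(3! × 3!)
= 720/(6 × 6)
= 20

C(6,3) = 20


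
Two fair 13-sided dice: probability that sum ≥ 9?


Total outcomes = 13×13 = 169
Favorable (sum ≥ 9): 141
P = 141/169 = 0.8343

P = 0.8343


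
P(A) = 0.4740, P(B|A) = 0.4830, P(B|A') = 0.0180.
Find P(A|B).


P(B) = P(B|A)*P(A) + P(B|A')*P(A')
= 0.4830*0.4740 + 0.0180*0.5260
= 0.228942 + 0.009468 = 0.238410
P(A|B) = 0.228942/0.238410 = 0.9603

P(A|B) = 0.9603


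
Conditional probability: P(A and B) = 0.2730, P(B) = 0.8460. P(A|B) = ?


P(A|B) = 0.2730/0.8460 = 0.3227

P(A|B) = 0.3227


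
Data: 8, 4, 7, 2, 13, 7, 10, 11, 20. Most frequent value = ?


Frequencies: 2:1, 4:1, 7:2, 8:1, 10:1, 11:1, 13:1, 20:1
Max frequency = 2
Mode = 7

Mode = 7


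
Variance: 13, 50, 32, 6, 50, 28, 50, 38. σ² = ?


Mean = 33.3750
Squared deviations: 415.1406, 276.3906, 1.8906, 749.3906, 276.3906, 28.8906, 276.3906, 21.3906
Sum = 2045.8750
Variance = 2045.8750/8 = 255.7344

Variance = 255.7344


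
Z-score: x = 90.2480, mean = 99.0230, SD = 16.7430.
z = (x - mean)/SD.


z = (90.2480 - 99.0230)/16.7430
= -8.7750/16.7430
= -0.5241

z = -0.5241


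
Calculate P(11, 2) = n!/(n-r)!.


P(11,2) = 11!/9!
= 39916800/362880
= 110

P(11,2) = 110


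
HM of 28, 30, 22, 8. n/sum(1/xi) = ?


Sum of reciprocals = 1/28 + 1/30 + 1/22 + 1/8 = 0.239502
HM = 4/0.239502 = 16.7013

HM = 16.7013


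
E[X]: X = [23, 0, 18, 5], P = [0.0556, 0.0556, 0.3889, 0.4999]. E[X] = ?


E[X] = 23*0.0556 + 0*0.0556 + 18*0.3889 + 5*0.4999
= 1.2788 + 0 + 7.0002 + 2.4995
= 10.7785

E[X] = 10.7785


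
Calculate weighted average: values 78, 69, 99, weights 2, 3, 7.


Numerator = 78*2 + 69*3 + 99*7 = 1056
Denominator = 2 + 3 + 7 = 12
WM = 1056/12 = 88.0000

WM = 88.0000


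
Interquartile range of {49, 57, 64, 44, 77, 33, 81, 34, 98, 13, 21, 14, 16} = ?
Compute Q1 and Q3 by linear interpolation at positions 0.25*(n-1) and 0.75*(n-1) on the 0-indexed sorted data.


Sorted: 13, 14, 16, 21, 33, 34, 44, 49, 57, 64, 77, 81, 98
Q1 (25th %ile) = 21.0000
Q3 (75th %ile) = 64.0000
IQR = 64.0000 - 21.0000 = 43.0000

IQR = 43.0000


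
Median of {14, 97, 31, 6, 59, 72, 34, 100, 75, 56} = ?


Sorted: 6, 14, 31, 34, 56, 59, 72, 75, 97, 100
n = 10 (even)
Middle values: 56 and 59
Median = (56+59)/2 = 57.5000

Median = 57.5000


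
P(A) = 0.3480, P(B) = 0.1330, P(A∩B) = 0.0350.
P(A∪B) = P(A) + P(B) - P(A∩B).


P(A∪B) = 0.3480 + 0.1330 - 0.0350
= 0.4810 - 0.0350
= 0.4460

P(A∪B) = 0.4460


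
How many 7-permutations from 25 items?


P(25,7) = 25!/18!
= 15511210043330985984000000/6402373705728000
= 2422728000

P(25,7) = 2422728000


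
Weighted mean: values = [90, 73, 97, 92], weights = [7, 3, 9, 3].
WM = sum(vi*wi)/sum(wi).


Numerator = 90*7 + 73*3 + 97*9 + 92*3 = 1998
Denominator = 7 + 3 + 9 + 3 = 22
WM = 1998/22 = 90.8182

WM = 90.8182


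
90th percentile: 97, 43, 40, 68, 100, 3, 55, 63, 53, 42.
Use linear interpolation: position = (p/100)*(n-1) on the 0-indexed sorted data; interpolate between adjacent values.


Sorted: 3, 40, 42, 43, 53, 55, 63, 68, 97, 100
n = 10
Index = 90/100 * 9 = 8.1000
Lower = data[8] = 97, Upper = data[9] = 100
P90 = 97 + 0.1000*(3) = 97.3000

P90 = 97.3000


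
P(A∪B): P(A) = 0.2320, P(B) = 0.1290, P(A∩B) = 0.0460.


P(A∪B) = 0.2320 + 0.1290 - 0.0460
= 0.3610 - 0.0460
= 0.3150

P(A∪B) = 0.3150


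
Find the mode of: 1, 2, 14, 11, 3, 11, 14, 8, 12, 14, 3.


Frequencies: 1:1, 2:1, 3:2, 8:1, 11:2, 12:1, 14:3
Max frequency = 3
Mode = 14

Mode = 14


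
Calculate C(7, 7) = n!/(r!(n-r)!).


C(7,7) = 7!/(7! × 0!)
= 5040/(5040 × 1)
= 1

C(7,7) = 1


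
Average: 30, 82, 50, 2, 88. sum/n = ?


Sum = 30 + 82 + 50 + 2 + 88 = 252
n = 5
Mean = 252/5 = 50.4000

Mean = 50.4000


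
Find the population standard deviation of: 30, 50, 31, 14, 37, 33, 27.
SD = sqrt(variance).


Mean = 31.7143
Variance = 100.4898
SD = sqrt(100.4898) = 10.0245

SD = 10.0245


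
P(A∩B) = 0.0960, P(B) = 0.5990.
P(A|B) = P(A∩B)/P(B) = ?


P(A|B) = 0.0960/0.5990 = 0.1603

P(A|B) = 0.1603


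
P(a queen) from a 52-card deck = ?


4 queens in 52 cards
P = 4/52 = 0.0769

P = 0.0769


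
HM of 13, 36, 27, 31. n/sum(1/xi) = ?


Sum of reciprocals = 1/13 + 1/36 + 1/27 + 1/31 = 0.173996
HM = 4/0.173996 = 22.9890

HM = 22.9890


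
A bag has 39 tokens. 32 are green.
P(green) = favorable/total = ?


P = 32/39 = 0.8205

P = 0.8205


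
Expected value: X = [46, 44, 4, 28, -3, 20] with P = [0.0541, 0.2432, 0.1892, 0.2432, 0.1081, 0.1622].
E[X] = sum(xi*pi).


E[X] = 46*0.0541 + 44*0.2432 + 4*0.1892 + 28*0.2432 - 3*0.1081 + 20*0.1622
= 2.4886 + 10.7008 + 0.7568 + 6.8096 - 0.3243 + 3.2440
= 23.6755

E[X] = 23.6755


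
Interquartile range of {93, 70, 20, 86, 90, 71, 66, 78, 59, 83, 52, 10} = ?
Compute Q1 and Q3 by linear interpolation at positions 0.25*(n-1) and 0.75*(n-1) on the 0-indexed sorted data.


Sorted: 10, 20, 52, 59, 66, 70, 71, 78, 83, 86, 90, 93
Q1 (25th %ile) = 57.2500
Q3 (75th %ile) = 83.7500
IQR = 83.7500 - 57.2500 = 26.5000

IQR = 26.5000


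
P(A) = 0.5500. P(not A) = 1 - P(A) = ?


P(not A) = 1 - 0.5500 = 0.4500

P(not A) = 0.4500


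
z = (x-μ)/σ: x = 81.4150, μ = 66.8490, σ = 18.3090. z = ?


z = (81.4150 - 66.8490)/18.3090
= 14.5660/18.3090
= 0.7956

z = 0.7956


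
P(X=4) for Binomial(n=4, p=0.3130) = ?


C(4,4) = 1
p^4 = 0.009598
(1-p)^0 = 1.000000
P = 1 * 0.009598 * 1.000000 = 0.0096

P(X=4) = 0.0096


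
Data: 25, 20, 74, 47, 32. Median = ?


Sorted: 20, 25, 32, 47, 74
n = 5 (odd)
Middle value = 32

Median = 32


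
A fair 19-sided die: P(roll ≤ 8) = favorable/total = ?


Favorable outcomes (roll ≤ 8): 8
Total outcomes = 19
P = 8/19 = 0.4211

P = 0.4211


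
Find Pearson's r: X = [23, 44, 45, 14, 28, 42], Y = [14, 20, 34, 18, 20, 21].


Mean X = 32.6667, Mean Y = 21.1667
SD X = 11.770962, SD Y = 6.175669
Cov = 46.222222
r = 46.222222/(11.770962*6.175669) = 0.6359

r = 0.6359
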